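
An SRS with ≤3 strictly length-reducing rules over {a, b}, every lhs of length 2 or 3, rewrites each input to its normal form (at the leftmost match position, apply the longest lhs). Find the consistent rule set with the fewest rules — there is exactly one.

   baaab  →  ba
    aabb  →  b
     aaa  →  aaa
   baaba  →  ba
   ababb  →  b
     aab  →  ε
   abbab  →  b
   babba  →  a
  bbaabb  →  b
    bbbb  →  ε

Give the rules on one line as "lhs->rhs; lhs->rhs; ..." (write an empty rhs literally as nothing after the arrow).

  | baaab => ba
  | aabb => b
  | aaa
  | baaba => ba

aab->; ab->; bb->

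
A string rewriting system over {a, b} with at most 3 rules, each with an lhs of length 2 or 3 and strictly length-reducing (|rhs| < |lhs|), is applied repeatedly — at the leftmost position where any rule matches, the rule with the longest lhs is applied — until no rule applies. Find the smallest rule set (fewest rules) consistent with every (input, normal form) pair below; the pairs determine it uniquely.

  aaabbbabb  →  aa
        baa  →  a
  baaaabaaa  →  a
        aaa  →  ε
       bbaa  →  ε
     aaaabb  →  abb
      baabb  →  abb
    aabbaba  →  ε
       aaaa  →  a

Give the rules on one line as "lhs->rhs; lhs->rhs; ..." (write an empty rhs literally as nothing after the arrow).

  | aaabbbabb => babbbabb => abbabb => abab => aa
  | baa => a
  | baaaabaaa => aaabaaa => babaaa => aaaa => baa => a
  | aaa => ba => ε

aaa->ba; ba->; bab->a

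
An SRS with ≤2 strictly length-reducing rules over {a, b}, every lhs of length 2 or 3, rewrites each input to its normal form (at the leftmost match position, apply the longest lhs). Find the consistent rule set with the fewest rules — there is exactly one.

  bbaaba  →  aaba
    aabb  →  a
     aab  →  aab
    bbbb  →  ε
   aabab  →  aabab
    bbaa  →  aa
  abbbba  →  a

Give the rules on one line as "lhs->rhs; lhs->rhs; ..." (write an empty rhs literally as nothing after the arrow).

abb->; bb->

  | bbaaba => aaba
  | aabb => a
  | aab
  | bbbb => bb => ε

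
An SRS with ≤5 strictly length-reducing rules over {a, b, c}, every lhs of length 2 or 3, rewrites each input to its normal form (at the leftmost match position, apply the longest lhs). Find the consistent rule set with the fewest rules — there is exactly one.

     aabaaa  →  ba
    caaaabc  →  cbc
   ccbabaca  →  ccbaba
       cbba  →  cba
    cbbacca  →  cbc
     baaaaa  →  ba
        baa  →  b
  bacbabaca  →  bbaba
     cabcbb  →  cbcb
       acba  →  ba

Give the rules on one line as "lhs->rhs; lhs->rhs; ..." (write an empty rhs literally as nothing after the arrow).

  | aabaaa => baaa => ba
  | caaaabc => caaabc => caabc => cabc => cbc
  | ccbabaca => ccbaba
  | cbba => cba

aa->; ac->; ca->c; cbb->cb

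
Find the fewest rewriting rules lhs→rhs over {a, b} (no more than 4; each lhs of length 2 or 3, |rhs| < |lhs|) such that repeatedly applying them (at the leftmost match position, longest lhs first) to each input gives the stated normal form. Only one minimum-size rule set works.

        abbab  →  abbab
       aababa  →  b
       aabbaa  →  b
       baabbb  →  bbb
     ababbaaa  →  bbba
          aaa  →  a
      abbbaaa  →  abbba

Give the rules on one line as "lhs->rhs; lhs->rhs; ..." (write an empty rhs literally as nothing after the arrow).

  | abbab
  | aababa => aba => b
  | aabbaa => baa => b
  | baabbb => bbb

aa->; aab->; aba->b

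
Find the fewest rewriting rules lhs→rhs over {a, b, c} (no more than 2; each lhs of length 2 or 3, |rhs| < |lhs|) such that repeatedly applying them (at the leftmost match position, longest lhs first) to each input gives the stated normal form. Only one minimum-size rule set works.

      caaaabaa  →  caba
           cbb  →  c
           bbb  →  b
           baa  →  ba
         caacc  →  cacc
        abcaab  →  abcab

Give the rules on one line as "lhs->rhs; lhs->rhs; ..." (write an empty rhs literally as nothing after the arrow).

  | caaaabaa => caaabaa => caabaa => cabaa => caba
  | cbb => c
  | bbb => b
  | baa => ba

aa->a; bb->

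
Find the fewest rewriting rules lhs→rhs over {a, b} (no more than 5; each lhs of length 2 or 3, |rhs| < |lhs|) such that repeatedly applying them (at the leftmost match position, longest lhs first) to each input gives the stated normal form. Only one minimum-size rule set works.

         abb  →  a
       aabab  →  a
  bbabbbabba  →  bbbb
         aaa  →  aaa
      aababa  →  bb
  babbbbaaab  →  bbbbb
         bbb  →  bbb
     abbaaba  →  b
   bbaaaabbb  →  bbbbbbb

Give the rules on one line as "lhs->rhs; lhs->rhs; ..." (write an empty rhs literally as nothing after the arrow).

ab->a; aba->bb; ba->; baa->bb

  | abb => ab => a
  | aabab => abbb => abb => ab => a
  | bbabbbabba => bbbbabba => bbbbba => bbbb
  | aaa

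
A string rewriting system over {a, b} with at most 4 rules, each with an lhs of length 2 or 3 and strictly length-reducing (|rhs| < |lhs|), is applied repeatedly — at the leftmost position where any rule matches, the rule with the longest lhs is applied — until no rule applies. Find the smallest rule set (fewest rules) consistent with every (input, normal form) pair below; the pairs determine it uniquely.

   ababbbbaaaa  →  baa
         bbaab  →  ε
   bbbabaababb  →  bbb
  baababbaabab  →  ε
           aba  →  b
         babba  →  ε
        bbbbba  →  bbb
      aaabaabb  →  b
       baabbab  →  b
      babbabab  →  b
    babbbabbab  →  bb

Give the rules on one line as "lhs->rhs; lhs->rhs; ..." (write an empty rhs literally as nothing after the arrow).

aab->ba; ab->; aba->b; bba->

  | ababbbbaaaa => bbbbbaaaa => bbbaaa => baa
  | bbaab => ab => ε
  | bbbabaababb => bbaababb => ababb => bbb
  | baababbaabab => bbaabbaabab => abbaabab => baabab => bbaab => ab => ε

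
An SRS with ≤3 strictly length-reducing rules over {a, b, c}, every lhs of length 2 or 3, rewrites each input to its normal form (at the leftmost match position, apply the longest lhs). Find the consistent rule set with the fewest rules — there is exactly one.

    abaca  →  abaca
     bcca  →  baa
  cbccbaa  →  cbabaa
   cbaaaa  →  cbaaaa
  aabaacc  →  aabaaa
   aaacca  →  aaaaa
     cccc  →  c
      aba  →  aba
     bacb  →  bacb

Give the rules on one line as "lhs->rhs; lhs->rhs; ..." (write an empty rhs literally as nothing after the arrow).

  | abaca
  | bcca => baa
  | cbccbaa => cbabaa
  | cbaaaa

cc->a; ccc->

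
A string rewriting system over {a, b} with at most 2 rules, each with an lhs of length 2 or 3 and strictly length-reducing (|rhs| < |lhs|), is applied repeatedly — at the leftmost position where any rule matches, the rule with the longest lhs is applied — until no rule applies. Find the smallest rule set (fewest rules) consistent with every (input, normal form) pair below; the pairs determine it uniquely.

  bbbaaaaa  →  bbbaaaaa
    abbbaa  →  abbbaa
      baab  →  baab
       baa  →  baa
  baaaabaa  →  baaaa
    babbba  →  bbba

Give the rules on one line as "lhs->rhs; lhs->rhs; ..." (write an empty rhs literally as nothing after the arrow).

  | bbbaaaaa
  | abbbaa
  | baab
  | baa

aba->; bab->b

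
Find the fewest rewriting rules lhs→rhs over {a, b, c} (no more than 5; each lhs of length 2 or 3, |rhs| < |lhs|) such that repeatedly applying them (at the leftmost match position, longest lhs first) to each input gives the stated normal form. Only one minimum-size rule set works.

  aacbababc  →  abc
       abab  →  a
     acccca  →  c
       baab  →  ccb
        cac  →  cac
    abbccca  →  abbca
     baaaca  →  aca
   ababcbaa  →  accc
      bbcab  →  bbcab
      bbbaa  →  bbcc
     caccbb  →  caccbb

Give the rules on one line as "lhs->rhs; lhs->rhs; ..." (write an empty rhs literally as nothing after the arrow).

  | aacbababc => ccbababc => ccabc => abc
  | abab => a
  | acccca => acca => aa => c
  | baab => ccb

aa->c; baa->cc; bab->; cca->a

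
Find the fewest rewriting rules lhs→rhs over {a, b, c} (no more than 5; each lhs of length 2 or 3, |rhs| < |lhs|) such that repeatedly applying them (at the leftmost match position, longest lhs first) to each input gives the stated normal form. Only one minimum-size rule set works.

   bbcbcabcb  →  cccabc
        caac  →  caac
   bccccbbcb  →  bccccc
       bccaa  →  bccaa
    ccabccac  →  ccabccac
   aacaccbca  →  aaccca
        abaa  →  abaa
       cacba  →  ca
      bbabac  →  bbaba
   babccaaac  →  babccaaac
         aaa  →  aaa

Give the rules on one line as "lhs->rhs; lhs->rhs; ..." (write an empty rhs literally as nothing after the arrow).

  | bbcbcabcb => ccbcabcb => cccabcb => cccabc
  | caac
  | bccccbbcb => bccccbcb => bcccccb => bccccc
  | bccaa

aca->a; bac->ba; bbc->cc; cb->c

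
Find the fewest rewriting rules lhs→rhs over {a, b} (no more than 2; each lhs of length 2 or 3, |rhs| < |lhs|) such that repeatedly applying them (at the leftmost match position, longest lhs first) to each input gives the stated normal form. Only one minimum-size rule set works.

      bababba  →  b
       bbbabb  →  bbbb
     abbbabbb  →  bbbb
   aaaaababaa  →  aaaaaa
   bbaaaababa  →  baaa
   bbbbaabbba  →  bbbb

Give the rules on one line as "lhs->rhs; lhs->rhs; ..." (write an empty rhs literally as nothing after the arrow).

  | bababba => babba => bba => b
  | bbbabb => bbbb
  | abbbabbb => bbabbb => bbbb
  | aaaaababaa => aaaaabaa => aaaaaa

ab->; bba->b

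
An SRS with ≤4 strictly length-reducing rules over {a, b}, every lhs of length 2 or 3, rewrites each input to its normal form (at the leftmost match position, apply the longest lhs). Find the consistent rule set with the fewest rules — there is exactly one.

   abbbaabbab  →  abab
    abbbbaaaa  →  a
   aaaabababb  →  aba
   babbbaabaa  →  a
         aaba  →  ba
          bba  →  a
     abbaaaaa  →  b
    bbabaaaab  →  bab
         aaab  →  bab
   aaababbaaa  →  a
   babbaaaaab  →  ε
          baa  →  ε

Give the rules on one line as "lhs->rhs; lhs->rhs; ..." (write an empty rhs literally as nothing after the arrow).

aa->b; aab->b; bb->

  | abbbaabbab => abaabbab => abbbab => abab
  | abbbbaaaa => abbaaaa => aaaaa => baaa => bba => a
  | aaaabababb => baabababb => bbababb => ababb => aba
  | babbbaabaa => babaabaa => babbaa => baaa => bba => a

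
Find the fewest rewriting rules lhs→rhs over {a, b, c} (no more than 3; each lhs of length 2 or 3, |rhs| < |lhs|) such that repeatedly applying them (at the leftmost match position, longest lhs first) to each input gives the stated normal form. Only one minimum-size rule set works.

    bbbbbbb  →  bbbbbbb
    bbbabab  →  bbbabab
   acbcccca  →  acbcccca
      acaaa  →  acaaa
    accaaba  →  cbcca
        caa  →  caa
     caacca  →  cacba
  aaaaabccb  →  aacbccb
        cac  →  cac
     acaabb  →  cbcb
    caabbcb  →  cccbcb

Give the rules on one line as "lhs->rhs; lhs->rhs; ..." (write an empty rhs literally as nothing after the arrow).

aab->cc; acc->cb

  | bbbbbbb
  | bbbabab
  | acbcccca
  | acaaa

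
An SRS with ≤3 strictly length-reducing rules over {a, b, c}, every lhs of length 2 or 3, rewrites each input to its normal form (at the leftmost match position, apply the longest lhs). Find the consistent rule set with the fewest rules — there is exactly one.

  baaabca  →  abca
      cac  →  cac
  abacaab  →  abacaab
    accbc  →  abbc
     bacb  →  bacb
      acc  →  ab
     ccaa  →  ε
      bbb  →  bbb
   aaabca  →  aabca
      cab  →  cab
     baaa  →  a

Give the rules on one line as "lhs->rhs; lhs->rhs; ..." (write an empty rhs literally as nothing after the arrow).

  | baaabca => abca
  | cac
  | abacaab
  | accbc => abbc

aaa->aa; baa->; cc->b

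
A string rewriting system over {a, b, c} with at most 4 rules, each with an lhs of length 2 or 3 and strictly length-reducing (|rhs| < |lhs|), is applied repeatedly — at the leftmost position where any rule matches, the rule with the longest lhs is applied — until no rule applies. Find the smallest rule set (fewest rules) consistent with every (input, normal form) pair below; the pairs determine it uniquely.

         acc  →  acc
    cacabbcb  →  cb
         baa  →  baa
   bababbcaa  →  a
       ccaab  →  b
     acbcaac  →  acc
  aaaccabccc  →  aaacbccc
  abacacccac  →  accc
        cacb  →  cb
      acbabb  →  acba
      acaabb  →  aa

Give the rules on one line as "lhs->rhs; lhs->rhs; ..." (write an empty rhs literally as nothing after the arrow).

  | acc
  | cacabbcb => cabbcb => bbcb => cb
  | baa
  | bababbcaa => babacaa => bacaa => caa => a

bac->c; bb->; ca->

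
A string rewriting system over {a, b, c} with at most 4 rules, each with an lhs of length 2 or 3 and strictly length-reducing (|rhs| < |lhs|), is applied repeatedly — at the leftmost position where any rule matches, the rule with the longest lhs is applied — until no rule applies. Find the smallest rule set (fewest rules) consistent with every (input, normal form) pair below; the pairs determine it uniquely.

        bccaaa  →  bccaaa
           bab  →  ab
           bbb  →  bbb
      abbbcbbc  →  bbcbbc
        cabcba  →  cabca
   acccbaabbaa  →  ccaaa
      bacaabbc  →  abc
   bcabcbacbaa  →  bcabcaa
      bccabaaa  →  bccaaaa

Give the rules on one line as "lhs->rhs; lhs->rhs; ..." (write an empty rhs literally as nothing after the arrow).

abb->b; ac->; ba->a

  | bccaaa
  | bab => ab
  | bbb
  | abbbcbbc => bbcbbc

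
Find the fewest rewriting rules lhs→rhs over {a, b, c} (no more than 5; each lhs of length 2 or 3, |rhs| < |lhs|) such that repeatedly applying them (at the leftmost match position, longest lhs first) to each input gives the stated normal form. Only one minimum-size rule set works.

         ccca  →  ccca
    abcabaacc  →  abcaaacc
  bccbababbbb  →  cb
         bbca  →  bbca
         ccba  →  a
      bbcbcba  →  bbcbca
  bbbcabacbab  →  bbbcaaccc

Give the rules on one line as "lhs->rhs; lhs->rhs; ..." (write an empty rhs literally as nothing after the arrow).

  | ccca
  | abcabaacc => abcaaacc
  | bccbababbbb => bababbbb => ccabbbb => cccbb => cb
  | bbca

abb->c; ba->a; bab->cc; ccb->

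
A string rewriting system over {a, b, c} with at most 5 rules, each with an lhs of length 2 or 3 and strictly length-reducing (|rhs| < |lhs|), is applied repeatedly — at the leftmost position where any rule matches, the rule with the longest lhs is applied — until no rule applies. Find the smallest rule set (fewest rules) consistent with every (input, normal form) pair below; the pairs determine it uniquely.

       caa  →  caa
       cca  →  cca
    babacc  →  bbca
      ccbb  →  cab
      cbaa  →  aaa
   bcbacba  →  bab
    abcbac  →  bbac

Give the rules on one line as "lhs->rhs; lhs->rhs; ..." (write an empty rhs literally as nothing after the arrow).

aac->ca; aba->bb; bcc->ca; cb->a

  | caa
  | cca
  | babacc => bbbcc => bbca
  | ccbb => cab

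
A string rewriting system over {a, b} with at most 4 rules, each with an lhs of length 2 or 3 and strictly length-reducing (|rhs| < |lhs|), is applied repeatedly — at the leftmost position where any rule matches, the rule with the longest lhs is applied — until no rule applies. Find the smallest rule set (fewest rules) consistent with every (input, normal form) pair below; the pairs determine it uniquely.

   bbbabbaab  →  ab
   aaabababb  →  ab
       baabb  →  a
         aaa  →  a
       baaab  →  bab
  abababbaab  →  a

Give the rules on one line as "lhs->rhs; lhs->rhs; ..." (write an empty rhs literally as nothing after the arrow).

  | bbbabbaab => aabbaab => bbaab => aaab => ab
  | aaabababb => abababb => ababbb => abbbb => bbbb => ab
  | baabb => bbb => a
  | aaa => a

aa->; abb->bb; bb->a; bbb->a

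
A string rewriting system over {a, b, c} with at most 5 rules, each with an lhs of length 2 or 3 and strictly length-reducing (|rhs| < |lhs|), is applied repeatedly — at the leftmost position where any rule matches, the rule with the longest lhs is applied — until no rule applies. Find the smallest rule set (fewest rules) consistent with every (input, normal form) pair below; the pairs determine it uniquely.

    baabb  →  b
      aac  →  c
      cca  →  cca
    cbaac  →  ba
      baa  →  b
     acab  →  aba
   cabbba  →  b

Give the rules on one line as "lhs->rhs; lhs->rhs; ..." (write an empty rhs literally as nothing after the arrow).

aa->; bb->; cab->ba; cbc->ba

  | baabb => bbb => b
  | aac => c
  | cca
  | cbaac => cbc => ba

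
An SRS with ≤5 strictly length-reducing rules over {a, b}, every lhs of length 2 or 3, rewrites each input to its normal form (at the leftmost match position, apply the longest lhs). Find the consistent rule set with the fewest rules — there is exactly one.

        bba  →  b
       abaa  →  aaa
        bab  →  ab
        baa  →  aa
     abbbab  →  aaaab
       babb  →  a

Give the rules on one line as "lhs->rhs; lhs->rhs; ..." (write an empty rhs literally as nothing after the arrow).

ba->a; bb->; bba->b; bbb->aa

  | bba => b
  | abaa => aaa
  | bab => ab
  | baa => aa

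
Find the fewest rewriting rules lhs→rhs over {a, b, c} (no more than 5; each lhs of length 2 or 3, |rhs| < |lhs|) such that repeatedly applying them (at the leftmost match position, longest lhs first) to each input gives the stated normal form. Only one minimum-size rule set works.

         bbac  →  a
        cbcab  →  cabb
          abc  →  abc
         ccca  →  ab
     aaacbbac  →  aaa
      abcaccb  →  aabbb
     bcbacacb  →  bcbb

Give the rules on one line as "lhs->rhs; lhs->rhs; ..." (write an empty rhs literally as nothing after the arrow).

ac->; bba->aa; bca->ab; cc->b

  | bbac => aac => a
  | cbcab => cabb
  | abc
  | ccca => bca => ab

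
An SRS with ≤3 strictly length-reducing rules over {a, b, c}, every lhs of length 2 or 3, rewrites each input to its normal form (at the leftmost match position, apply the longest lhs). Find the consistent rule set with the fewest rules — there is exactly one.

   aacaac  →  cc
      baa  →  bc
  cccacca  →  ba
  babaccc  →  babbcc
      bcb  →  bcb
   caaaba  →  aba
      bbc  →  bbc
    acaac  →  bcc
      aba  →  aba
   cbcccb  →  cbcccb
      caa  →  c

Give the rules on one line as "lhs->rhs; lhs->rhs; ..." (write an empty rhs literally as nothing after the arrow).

  | aacaac => ccaac => caac => aac => cc
  | baa => bc
  | cccacca => ccacca => cacca => acca => bca => ba
  | babaccc => babbcc

aa->c; ac->b; ca->a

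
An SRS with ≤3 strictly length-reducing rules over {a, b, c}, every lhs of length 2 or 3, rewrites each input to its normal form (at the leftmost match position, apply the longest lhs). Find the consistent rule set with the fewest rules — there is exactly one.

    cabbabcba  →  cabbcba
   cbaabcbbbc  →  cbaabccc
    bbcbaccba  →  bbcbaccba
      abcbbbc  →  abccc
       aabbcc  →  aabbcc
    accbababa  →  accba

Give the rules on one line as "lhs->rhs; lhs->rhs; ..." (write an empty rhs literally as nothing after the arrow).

  | cabbabcba => cabbcba
  | cbaabcbbbc => cbaabccc
  | bbcbaccba
  | abcbbbc => abccc

bab->b; bbb->c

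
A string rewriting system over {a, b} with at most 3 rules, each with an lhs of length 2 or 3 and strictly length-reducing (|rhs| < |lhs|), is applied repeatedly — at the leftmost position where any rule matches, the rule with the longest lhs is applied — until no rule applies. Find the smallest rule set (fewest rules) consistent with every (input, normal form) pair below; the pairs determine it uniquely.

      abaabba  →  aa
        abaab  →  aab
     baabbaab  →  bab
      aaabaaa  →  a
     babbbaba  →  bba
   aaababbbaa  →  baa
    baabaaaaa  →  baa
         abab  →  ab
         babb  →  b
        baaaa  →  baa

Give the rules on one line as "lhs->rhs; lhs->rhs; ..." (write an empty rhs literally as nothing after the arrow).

aaa->a; aba->a; abb->

  | abaabba => aabba => aa
  | abaab => aab
  | baabbaab => baaab => bab
  | aaabaaa => abaaa => aaa => a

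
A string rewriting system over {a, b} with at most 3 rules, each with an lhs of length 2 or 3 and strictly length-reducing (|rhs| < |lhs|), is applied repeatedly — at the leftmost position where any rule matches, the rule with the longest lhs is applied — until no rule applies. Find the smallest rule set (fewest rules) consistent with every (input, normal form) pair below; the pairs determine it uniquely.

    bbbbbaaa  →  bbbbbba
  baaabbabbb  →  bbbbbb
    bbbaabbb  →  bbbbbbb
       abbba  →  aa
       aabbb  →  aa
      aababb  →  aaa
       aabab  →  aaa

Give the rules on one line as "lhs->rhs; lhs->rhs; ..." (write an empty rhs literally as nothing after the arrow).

  | bbbbbaaa => bbbbbba
  | baaabbabbb => bbabbabbb => bbababbb => bbaabbb => bbbbbb
  | bbbaabbb => bbbbbbb
  | abbba => abba => aba => aa

ab->a; baa->bb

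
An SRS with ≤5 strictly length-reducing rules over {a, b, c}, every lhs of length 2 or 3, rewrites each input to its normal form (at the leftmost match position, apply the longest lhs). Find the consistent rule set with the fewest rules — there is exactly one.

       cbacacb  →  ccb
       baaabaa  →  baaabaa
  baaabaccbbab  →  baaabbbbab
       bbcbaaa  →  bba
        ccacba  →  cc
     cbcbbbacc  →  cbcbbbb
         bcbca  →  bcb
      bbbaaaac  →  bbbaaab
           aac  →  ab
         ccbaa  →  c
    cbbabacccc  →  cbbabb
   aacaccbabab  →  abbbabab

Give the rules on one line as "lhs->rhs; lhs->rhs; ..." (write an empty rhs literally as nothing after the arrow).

  | cbacacb => ccacb => ccb
  | baaabaa
  | baaabaccbbab => baaabacbbab => baaabbbbab
  | bbcbaaa => bbcaa => bba

ac->b; acc->ac; ca->; cba->c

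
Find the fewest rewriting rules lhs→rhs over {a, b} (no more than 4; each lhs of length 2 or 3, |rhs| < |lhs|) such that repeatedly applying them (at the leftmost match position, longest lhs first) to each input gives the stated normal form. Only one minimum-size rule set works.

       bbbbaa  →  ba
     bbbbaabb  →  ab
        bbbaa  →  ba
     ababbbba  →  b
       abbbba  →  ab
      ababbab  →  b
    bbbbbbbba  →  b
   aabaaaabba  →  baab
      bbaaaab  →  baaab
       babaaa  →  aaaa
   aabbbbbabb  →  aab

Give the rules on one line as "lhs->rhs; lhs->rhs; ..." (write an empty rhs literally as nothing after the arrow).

aba->b; bab->a; bb->b; bba->b

  | bbbbaa => bbbaa => bbaa => ba
  | bbbbaabb => bbbaabb => bbaabb => babb => ab
  | bbbaa => bbaa => ba
  | ababbbba => bbbbba => bbbba => bbba => bba => b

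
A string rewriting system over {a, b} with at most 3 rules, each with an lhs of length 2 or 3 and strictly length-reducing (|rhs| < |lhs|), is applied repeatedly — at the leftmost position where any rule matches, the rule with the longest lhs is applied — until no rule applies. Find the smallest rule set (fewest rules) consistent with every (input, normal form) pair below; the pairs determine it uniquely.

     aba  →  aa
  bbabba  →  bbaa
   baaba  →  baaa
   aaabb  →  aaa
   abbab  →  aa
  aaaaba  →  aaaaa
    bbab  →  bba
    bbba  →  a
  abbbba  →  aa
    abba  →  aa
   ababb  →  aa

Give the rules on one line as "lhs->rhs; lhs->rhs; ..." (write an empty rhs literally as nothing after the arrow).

  | aba => aa
  | bbabba => bbaba => bbaa
  | baaba => baaa
  | aaabb => aaab => aaa

ab->a; bbb->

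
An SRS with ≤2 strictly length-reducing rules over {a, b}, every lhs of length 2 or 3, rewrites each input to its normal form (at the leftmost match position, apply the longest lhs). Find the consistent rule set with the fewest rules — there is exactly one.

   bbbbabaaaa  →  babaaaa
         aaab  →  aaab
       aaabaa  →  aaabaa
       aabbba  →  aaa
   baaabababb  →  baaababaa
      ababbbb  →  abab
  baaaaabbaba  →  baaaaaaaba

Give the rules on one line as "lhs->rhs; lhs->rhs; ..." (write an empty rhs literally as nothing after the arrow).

  | bbbbabaaaa => babaaaa
  | aaab
  | aaabaa
  | aabbba => aaa

bb->a; bbb->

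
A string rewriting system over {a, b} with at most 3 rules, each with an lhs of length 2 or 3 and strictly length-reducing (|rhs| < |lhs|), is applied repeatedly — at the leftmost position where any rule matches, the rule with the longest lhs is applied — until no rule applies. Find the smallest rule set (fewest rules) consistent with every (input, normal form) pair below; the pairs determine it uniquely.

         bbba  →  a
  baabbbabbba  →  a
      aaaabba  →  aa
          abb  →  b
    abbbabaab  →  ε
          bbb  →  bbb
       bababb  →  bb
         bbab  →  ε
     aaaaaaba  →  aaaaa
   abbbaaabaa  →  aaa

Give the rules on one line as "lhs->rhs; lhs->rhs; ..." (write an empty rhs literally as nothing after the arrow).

ab->; aba->; ba->a

  | bbba => bba => ba => a
  | baabbbabbba => aabbbabbba => abbabbba => babbba => abbba => bba => ba => a
  | aaaabba => aaaba => aa
  | abb => b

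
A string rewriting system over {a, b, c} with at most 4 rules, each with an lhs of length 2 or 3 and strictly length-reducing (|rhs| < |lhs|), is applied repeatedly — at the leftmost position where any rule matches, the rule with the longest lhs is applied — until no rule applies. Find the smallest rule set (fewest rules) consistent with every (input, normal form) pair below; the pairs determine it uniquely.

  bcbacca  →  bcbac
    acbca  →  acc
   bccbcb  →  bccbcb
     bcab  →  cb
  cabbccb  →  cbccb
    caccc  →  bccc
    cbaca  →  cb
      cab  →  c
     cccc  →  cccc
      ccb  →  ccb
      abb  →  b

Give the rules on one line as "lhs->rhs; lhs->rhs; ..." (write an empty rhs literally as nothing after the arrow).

  | bcbacca => bcbac
  | acbca => acbb => acc
  | bccbcb
  | bcab => bbb => cb

ab->; bb->c; ca->b; cca->c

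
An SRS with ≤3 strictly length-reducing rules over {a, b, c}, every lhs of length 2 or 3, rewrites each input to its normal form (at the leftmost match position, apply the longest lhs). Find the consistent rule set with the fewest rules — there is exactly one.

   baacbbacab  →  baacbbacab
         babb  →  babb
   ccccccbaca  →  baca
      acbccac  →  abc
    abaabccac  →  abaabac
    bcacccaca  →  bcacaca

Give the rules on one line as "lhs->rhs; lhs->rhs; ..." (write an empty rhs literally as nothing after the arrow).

cba->b; cc->

  | baacbbacab
  | babb
  | ccccccbaca => ccccbaca => ccbaca => baca
  | acbccac => acbac => abc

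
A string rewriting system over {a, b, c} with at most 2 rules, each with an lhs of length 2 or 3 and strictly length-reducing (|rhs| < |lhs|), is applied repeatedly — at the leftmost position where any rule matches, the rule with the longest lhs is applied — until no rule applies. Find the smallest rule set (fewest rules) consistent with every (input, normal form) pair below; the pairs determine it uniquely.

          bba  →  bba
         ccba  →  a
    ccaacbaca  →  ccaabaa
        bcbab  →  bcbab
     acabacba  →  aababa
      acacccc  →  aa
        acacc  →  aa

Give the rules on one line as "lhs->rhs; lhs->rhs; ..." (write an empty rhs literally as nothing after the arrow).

ac->a; ccb->

  | bba
  | ccba => a
  | ccaacbaca => ccaabaca => ccaabaa
  | bcbab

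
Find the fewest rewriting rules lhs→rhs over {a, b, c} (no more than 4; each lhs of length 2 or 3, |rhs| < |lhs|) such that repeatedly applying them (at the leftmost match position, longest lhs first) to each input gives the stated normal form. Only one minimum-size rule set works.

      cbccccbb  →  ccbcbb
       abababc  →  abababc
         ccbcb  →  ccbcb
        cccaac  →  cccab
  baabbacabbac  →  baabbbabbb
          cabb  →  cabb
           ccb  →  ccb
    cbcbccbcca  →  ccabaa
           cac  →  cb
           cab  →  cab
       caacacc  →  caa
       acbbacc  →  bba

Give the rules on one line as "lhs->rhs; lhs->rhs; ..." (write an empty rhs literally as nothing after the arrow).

ac->b; bbc->a; bcc->ca

  | cbccccbb => ccaccbb => ccbcbb
  | abababc
  | ccbcb
  | cccaac => cccab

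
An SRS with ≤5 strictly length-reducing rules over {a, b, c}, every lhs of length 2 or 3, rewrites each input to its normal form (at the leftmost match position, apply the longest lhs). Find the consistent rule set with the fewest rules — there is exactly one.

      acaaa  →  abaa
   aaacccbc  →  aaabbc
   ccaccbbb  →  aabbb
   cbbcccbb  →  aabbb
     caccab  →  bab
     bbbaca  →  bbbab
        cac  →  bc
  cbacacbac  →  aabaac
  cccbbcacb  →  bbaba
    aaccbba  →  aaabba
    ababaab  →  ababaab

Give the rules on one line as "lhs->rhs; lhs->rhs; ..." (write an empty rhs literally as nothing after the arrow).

  | acaaa => abaa
  | aaacccbc => aaacabc => aaabbc
  | ccaccbbb => cbccbbb => accbbb => aabbb
  | cbbcccbb => abcccbb => abcabb => aabbb

bca->ab; ca->b; cb->a; ccb->ab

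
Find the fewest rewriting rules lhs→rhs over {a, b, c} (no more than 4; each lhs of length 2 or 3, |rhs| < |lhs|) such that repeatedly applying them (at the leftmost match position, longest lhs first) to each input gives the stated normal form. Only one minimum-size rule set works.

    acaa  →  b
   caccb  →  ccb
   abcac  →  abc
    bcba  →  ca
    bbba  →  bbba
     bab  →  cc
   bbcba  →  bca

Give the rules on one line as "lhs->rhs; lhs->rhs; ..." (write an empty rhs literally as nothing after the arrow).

aa->b; ac->; bab->cc; bcb->c

  | acaa => aa => b
  | caccb => ccb
  | abcac => abc
  | bcba => ca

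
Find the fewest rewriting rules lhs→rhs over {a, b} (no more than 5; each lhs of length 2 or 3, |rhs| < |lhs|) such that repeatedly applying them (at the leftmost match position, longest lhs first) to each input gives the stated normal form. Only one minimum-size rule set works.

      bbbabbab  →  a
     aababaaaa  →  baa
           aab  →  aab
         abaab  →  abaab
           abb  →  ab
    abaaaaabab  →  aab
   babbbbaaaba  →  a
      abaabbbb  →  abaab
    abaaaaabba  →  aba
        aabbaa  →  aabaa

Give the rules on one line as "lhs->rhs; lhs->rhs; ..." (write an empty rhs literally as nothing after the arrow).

aaa->ba; bab->; bb->b; bbb->

  | bbbabbab => abbab => abab => a
  | aababaaaa => aaaaaa => baaaa => bbaa => baa
  | aab
  | abaab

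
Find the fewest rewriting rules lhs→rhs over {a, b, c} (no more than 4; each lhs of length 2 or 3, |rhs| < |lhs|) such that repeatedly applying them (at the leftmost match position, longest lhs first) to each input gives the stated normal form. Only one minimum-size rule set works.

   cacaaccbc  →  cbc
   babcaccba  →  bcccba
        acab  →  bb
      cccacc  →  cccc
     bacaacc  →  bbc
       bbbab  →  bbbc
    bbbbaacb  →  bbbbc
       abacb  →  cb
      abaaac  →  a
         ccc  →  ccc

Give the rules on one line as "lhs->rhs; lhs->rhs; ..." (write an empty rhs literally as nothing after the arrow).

ab->c; ac->; aca->b; ca->

  | cacaaccbc => caaccbc => accbc => cbc
  | babcaccba => bccaccba => bcccba
  | acab => bb
  | cccacc => cccc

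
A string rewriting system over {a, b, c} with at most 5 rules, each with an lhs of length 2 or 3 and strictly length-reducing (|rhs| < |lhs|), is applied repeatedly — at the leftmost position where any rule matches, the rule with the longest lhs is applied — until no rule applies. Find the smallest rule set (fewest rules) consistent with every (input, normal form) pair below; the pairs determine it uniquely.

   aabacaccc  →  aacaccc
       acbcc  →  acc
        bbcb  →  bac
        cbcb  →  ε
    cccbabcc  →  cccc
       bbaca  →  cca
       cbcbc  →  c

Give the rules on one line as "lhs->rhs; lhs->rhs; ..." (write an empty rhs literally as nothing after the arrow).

  | aabacaccc => aacaccc
  | acbcc => acc
  | bbcb => bac
  | cbcb => cb => ε

ab->; bba->c; bcb->ac; cb->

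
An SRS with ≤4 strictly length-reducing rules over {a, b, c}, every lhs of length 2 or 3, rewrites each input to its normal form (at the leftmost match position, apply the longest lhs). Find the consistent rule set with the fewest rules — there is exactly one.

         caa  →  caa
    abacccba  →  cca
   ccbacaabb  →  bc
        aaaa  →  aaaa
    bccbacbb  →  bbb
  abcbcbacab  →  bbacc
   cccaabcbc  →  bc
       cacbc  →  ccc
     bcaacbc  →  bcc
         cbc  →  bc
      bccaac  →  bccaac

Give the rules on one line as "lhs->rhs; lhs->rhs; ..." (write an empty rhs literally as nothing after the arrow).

aab->; ab->c; cb->b

  | caa
  | abacccba => cacccba => caccba => cacba => caba => cca
  | ccbacaabb => cbacaabb => bacaabb => bacb => bab => bc
  | aaaa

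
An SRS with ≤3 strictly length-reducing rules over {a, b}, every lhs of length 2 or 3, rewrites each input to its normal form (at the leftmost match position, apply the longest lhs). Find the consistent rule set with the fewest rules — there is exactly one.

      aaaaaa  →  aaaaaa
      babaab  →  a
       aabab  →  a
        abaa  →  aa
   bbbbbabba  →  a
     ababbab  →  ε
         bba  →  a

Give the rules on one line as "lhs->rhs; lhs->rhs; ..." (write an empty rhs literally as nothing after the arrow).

  | aaaaaa
  | babaab => abaab => aab => a
  | aabab => aab => a
  | abaa => aa

ab->; ba->a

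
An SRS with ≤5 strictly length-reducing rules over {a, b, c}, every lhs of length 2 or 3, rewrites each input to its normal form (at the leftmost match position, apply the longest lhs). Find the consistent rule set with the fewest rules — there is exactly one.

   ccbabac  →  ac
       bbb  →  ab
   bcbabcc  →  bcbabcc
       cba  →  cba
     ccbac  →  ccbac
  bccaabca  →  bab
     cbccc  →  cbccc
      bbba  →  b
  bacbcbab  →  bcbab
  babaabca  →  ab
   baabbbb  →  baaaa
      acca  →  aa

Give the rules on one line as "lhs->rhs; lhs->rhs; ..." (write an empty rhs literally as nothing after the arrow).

aba->b; acb->; bb->a; ca->a

  | ccbabac => ccbbc => ccac => cac => ac
  | bbb => ab
  | bcbabcc
  | cba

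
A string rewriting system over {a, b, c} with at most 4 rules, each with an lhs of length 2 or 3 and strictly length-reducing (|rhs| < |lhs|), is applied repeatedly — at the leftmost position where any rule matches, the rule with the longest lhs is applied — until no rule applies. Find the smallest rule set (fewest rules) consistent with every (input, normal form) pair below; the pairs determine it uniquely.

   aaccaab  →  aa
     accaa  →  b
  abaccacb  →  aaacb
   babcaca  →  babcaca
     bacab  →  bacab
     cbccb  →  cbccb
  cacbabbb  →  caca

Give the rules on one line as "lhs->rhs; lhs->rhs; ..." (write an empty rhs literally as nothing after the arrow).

  | aaccaab => abaab => abb => aa
  | accaa => baa => b
  | abaccacb => abbacb => aaacb
  | babcaca

acc->b; baa->b; bb->a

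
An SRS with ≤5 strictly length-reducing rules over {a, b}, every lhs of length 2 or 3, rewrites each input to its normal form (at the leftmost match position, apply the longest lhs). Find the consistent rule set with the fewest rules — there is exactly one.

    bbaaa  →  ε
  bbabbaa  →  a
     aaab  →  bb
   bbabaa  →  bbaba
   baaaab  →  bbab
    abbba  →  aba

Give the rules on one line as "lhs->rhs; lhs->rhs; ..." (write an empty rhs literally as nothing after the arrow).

  | bbaaa => bbb => ε
  | bbabbaa => bbaaaa => bbba => a
  | aaab => bb
  | bbabaa => bbaba

aa->a; aaa->b; abb->aa; bbb->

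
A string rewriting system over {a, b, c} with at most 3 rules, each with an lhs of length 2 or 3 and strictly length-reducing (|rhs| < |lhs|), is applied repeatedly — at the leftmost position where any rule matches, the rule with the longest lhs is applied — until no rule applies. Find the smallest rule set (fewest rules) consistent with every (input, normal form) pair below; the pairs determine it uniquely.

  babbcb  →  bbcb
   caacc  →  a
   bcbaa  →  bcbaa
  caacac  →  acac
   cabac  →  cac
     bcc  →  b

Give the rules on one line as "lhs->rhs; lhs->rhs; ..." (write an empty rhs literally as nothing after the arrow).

  | babbcb => bbcb
  | caacc => acc => a
  | bcbaa
  | caacac => acac

ab->; caa->a; cc->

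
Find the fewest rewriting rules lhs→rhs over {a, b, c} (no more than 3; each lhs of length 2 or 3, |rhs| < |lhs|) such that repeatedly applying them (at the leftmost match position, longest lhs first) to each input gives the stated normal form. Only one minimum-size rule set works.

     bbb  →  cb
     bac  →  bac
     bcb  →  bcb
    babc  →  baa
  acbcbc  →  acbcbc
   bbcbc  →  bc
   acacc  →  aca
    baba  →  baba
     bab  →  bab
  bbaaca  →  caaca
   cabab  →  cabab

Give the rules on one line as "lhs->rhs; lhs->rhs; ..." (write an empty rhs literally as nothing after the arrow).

  | bbb => cb
  | bac
  | bcb
  | babc => baa

abc->aa; bb->c; cc->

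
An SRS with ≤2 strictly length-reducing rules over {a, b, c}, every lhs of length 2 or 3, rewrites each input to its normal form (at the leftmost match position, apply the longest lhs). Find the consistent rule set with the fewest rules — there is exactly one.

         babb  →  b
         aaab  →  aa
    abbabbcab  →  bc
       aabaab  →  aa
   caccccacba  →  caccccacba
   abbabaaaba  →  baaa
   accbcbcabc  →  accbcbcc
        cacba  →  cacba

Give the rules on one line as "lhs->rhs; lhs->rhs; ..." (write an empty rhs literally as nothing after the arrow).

  | babb => bb => b
  | aaab => aa
  | abbabbcab => babbcab => bbcab => bcab => bc
  | aabaab => aaab => aa

ab->; bb->b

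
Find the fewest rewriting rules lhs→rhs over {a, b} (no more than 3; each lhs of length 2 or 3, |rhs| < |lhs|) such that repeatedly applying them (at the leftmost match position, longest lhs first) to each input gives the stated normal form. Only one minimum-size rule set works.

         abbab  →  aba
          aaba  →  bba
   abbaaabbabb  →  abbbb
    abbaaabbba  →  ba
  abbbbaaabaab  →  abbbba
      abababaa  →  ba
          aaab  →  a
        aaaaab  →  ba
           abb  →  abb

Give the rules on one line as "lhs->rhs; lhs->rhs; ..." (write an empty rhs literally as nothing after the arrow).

  | abbab => aba
  | aaba => bba
  | abbaaabbabb => abbbabbabb => abbababb => abaabb => abbbb
  | abbaaabbba => abbbabbba => abbabba => ababa => aaa => ba

aa->b; bab->a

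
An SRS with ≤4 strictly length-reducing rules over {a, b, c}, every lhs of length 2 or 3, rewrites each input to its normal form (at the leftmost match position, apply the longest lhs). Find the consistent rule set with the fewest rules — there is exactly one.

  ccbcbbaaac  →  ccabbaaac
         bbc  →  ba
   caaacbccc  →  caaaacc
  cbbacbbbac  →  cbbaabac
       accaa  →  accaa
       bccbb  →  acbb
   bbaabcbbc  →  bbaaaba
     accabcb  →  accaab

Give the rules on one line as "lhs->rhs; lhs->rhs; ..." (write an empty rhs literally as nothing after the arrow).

  | ccbcbbaaac => ccabbaaac
  | bbc => ba
  | caaacbccc => caaacacc => caaaacc
  | cbbacbbbac => cbbacabac => cbbaabac

aca->aa; bbb->ab; bc->a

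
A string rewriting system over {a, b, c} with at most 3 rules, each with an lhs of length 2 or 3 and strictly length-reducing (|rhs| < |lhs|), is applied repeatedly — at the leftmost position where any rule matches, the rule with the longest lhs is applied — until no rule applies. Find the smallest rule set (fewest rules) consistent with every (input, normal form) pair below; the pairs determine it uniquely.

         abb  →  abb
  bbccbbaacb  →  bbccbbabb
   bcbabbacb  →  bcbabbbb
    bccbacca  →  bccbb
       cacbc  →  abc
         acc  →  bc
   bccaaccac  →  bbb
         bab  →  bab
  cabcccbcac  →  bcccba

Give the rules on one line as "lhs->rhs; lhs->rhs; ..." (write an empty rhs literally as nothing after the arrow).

ac->b; ca->; cac->a

  | abb
  | bbccbbaacb => bbccbbabb
  | bcbabbacb => bcbabbbb
  | bccbacca => bccbbca => bccbb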